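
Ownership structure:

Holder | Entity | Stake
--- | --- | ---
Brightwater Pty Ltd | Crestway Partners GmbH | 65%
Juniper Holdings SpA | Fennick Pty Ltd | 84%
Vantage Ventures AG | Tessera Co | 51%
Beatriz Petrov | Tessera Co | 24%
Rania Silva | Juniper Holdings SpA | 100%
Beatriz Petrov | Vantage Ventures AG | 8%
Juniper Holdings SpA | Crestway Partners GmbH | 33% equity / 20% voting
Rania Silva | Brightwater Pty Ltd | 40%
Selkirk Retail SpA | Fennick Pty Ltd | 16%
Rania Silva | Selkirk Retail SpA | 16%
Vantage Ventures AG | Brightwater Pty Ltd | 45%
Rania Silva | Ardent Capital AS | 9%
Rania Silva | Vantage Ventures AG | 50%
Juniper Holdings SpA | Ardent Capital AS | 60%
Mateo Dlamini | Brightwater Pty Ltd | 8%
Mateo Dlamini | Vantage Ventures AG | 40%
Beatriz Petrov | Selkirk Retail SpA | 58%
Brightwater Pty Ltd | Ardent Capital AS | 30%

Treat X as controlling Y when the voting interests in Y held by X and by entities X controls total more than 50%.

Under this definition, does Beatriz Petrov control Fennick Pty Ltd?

No

Beatriz holds 58% of Selkirk, so Beatriz controls Selkirk.
In Fennick, Beatriz's side holds only 16%, not > 50%.
So Beatriz does not control Fennick.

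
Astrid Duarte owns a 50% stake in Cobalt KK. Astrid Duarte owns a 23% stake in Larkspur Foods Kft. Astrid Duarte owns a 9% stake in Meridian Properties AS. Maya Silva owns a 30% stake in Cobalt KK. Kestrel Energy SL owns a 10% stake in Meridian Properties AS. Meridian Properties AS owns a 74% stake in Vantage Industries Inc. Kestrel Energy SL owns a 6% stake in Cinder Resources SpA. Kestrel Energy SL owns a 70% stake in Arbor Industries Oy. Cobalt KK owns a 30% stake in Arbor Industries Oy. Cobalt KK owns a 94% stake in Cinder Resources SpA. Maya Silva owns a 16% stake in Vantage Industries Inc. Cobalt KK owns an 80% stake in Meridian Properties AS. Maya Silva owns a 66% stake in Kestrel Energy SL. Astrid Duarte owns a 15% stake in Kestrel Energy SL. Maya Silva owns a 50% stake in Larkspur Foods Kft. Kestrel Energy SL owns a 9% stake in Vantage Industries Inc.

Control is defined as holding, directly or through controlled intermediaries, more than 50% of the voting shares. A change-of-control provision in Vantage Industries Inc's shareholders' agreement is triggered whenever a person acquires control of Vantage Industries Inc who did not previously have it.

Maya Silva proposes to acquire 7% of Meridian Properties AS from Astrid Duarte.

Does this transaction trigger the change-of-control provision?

No

The purchase adds only to Maya's holdings (Astrid's stake shrinks), so Maya is the only person who could newly come to control Vantage.
Maya holds 66% of Kestrel, so Maya controls Kestrel.
Kestrel holds 70% of Arbor, so Maya controls Arbor.
In Vantage, Maya's side holds only 16% + 9% = 25%, not > 50%.
So before the transaction, Maya does not control Vantage.
After the purchase, Maya holds 7% of Meridian directly, and Astrid's stake falls to 2%.
Maya's side now holds 10% + 7% = 17% of Meridian, not > 50%, so Maya still does not control Meridian.
After the transaction, Maya's side holds 16% + 9% = 25% of Vantage, not > 50%, so Maya still does not control Vantage.
No new person acquires control, so the clause is not triggered.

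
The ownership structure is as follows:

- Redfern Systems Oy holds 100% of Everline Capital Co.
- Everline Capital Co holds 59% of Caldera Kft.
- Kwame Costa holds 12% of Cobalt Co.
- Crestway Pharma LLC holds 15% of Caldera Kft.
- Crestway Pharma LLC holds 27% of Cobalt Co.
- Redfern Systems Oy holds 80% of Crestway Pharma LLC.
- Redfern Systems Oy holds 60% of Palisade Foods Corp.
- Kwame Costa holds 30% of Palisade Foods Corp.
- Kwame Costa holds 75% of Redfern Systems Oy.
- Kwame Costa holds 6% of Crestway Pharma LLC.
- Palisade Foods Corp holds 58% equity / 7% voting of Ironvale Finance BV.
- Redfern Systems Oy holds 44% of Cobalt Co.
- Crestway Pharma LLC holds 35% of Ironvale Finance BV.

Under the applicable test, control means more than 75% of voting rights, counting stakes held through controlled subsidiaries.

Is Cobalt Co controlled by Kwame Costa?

No

Kwame's largest direct stake is 75% in Redfern, which does not meet the threshold, so Kwame controls no company.
In Cobalt, Kwame's side holds only 12%, not > 75%.
So Kwame does not control Cobalt.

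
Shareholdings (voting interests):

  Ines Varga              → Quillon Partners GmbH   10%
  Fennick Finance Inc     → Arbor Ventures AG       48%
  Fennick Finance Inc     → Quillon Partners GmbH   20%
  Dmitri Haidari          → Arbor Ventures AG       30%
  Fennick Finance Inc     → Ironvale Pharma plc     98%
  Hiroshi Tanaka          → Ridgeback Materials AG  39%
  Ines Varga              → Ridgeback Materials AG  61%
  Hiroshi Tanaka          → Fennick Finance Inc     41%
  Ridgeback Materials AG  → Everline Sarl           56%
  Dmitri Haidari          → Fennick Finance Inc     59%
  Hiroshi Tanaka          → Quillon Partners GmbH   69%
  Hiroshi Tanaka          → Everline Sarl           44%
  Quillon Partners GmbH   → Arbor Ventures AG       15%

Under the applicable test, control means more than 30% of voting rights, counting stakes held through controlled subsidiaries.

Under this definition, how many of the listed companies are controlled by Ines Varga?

2

Ines holds 61% of Ridgeback, so Ines controls Ridgeback.
Ridgeback holds 56% of Everline, so Ines controls Everline.
No other company's threshold is met.
Ines controls 2 companies.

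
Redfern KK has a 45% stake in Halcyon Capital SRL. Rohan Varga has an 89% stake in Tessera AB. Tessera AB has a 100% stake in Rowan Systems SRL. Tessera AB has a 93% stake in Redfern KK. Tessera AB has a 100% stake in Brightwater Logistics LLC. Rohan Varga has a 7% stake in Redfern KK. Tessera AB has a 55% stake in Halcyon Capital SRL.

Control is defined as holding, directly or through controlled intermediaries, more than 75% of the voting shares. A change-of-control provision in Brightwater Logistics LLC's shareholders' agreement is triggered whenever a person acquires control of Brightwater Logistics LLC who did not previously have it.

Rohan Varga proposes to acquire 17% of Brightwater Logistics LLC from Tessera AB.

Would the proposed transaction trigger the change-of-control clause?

No

The purchase adds only to Rohan's holdings (Tessera's stake shrinks), so Rohan is the only person who could newly come to control Brightwater.
Rohan holds 89% of Tessera, so Rohan controls Tessera.
Tessera holds 100% of Brightwater, so Rohan controls Brightwater.
So Rohan already controls Brightwater before the transaction.
After the purchase, Rohan holds 17% of Brightwater directly, and Tessera's stake falls to 83%.
Rohan controlled Brightwater already, so this is not a new person acquiring control; every other person's position is unchanged or reduced.
No new person acquires control, so the clause is not triggered.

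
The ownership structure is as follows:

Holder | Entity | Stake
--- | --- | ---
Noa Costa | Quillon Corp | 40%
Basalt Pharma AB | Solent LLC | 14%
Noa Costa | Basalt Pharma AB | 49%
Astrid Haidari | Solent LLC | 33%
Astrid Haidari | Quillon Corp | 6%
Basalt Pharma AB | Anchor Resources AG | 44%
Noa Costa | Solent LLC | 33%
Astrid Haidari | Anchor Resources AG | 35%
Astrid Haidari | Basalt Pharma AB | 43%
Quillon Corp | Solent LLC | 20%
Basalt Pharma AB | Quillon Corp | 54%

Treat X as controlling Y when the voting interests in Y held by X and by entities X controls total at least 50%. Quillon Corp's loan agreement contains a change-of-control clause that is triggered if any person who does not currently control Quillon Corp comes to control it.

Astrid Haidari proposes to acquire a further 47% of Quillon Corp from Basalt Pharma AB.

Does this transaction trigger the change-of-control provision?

Yes

The purchase adds only to Astrid's holdings (Basalt's stake shrinks), so Astrid is the only person who could newly come to control Quillon.
Astrid's largest direct stake is 43% in Basalt, which does not meet the threshold, so Astrid controls no company.
In Quillon, Astrid's side holds only 6%, not ≥ 50%.
So before the transaction, Astrid does not control Quillon.
After the purchase, Astrid's direct stake in Quillon rises to 6% + 47% = 53%, and Basalt's stake falls to 7%.
Astrid holds 53% of Quillon, so Astrid controls Quillon.
Astrid did not control Quillon before and does after, so the clause is triggered.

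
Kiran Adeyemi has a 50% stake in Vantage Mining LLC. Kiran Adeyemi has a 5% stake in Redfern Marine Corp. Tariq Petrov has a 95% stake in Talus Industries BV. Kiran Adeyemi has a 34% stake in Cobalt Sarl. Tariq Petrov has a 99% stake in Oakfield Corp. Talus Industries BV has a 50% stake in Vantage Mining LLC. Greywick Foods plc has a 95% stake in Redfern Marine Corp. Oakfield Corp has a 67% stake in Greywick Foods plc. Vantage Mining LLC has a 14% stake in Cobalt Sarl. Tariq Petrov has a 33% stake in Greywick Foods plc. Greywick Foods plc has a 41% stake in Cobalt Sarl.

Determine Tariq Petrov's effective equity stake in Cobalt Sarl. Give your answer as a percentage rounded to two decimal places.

Tariq reaches Cobalt along 3 paths.
Via Oakfield → Greywick: 99% × 67% × 41% = 27.1953%.
Via Greywick: 33% × 41% = 13.53%.
Via Talus → Vantage: 95% × 50% × 14% = 6.65%.
Total: 27.1953% + 13.53% + 6.65% = 47.3753%.
Rounded: 47.38%.

47.38%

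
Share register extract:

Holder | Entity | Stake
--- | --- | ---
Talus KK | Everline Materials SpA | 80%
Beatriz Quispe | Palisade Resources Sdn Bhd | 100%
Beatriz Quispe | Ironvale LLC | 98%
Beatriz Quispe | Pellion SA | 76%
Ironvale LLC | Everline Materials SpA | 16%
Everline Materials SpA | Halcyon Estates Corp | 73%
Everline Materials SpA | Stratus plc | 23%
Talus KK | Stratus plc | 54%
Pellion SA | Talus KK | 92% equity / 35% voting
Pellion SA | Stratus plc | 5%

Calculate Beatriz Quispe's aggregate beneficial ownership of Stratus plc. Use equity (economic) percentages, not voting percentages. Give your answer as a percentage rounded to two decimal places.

58.03%

Beatriz reaches Stratus along 4 paths.
Via Pellion → Talus: 76% × 92% × 54% = 37.7568%.
Via Pellion → Talus → Everline: 76% × 92% × 80% × 23% = 12.86528%.
Via Ironvale → Everline: 98% × 16% × 23% = 3.6064%.
Via Pellion: 76% × 5% = 3.8%.
Total: 37.7568% + 12.86528% + 3.6064% + 3.8% = 58.02848%.
Rounded: 58.03%.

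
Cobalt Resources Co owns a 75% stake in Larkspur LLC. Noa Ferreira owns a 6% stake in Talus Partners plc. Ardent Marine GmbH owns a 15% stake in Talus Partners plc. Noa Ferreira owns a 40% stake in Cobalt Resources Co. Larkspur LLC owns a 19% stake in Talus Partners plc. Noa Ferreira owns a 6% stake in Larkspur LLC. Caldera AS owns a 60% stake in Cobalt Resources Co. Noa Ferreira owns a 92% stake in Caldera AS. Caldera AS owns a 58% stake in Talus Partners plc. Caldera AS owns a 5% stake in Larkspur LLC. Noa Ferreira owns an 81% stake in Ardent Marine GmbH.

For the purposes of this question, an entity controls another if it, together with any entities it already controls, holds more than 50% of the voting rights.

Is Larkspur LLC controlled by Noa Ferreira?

Yes

Noa holds 92% of Caldera, so Noa controls Caldera.
Caldera and Noa together hold 60% + 40% = 100% of Cobalt, so Noa controls Cobalt.
Cobalt and Caldera and Noa together hold 75% + 5% + 6% = 86% of Larkspur, so Noa controls Larkspur.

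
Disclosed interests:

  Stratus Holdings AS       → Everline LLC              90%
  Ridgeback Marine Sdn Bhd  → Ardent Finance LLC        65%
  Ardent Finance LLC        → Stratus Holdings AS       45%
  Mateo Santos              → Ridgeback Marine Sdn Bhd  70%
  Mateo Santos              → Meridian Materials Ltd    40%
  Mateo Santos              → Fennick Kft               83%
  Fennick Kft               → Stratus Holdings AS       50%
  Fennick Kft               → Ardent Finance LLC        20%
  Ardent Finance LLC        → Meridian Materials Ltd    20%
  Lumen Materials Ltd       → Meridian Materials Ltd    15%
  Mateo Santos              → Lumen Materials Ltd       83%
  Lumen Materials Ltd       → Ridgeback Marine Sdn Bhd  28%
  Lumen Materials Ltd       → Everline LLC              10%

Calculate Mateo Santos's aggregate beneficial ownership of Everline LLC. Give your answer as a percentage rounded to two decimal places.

Mateo reaches Everline along 5 paths.
Via Fennick → Stratus: 83% × 50% × 90% = 37.35%.
Via Lumen → Ridgeback → Ardent → Stratus: 83% × 28% × 65% × 45% × 90% = 6.11793%.
Via Ridgeback → Ardent → Stratus: 70% × 65% × 45% × 90% = 18.4275%.
Via Fennick → Ardent → Stratus: 83% × 20% × 45% × 90% = 6.723%.
Via Lumen: 83% × 10% = 8.3%.
Total: 37.35% + 6.11793% + 18.4275% + 6.723% + 8.3% = 76.91843%.
Rounded: 76.92%.

76.92%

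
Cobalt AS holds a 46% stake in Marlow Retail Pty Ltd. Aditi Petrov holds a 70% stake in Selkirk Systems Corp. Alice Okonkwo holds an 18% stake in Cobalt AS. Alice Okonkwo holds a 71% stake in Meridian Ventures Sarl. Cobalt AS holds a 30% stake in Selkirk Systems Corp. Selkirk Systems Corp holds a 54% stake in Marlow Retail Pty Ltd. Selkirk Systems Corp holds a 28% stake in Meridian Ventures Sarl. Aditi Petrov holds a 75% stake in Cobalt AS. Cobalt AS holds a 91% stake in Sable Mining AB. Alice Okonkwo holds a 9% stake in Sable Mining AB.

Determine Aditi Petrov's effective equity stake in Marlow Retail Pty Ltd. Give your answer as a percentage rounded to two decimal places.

84.45%

Aditi reaches Marlow along 3 paths.
Via Cobalt: 75% × 46% = 34.5%.
Via Selkirk: 70% × 54% = 37.8%.
Via Cobalt → Selkirk: 75% × 30% × 54% = 12.15%.
Total: 34.5% + 37.8% + 12.15% = 84.45%.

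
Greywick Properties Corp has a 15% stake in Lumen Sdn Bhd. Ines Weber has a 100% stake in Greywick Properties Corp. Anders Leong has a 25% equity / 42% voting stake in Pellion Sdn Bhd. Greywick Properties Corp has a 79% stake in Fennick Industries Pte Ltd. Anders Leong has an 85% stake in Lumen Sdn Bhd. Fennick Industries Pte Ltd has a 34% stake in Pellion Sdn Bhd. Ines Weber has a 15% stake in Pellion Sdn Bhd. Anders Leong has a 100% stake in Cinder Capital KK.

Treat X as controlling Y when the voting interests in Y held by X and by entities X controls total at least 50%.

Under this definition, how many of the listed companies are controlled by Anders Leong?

2

Anders holds 100% of Cinder, so Anders controls Cinder.
Anders holds 85% of Lumen, so Anders controls Lumen.
No other company's threshold is met.
Anders controls 2 companies.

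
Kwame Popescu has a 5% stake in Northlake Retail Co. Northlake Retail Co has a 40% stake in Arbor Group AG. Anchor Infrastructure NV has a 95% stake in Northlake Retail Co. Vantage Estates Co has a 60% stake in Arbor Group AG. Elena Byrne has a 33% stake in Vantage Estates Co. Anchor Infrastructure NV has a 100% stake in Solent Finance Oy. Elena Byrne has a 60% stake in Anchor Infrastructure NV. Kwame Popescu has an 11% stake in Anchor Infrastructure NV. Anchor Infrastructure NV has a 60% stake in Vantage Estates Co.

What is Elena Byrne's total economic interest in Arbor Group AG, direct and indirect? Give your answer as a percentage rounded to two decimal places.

Elena reaches Arbor along 3 paths.
Via Anchor → Northlake: 60% × 95% × 40% = 22.8%.
Via Anchor → Vantage: 60% × 60% × 60% = 21.6%.
Via Vantage: 33% × 60% = 19.8%.
Total: 22.8% + 21.6% + 19.8% = 64.2%.
Rounded: 64.20%.

64.20%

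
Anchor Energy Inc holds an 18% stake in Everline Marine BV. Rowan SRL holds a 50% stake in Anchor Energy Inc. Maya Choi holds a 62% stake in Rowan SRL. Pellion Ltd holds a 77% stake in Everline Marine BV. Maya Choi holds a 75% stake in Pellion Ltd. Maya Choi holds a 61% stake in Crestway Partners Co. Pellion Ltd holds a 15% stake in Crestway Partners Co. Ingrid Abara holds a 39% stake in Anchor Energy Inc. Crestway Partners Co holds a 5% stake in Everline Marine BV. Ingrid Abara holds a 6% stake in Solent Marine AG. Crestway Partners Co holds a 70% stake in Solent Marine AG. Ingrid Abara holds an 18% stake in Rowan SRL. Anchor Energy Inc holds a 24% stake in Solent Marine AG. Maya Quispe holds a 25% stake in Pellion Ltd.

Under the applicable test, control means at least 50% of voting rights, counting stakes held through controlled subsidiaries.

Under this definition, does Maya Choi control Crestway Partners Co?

Yes

Maya Choi holds 75% of Pellion, so Maya Choi controls Pellion.
Maya Choi and Pellion together hold 61% + 15% = 76% of Crestway, so Maya Choi controls Crestway.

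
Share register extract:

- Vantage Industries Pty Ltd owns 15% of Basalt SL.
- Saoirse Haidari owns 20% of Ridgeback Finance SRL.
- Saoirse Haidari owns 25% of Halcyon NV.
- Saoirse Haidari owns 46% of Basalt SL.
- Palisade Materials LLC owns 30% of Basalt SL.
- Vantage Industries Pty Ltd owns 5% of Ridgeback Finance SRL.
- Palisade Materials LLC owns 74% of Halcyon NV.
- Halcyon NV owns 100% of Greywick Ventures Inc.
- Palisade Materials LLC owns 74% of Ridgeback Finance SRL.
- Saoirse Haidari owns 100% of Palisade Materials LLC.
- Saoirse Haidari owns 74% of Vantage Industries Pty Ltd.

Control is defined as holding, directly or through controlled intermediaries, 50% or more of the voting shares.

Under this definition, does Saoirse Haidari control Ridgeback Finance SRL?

Saoirse holds 74% of Vantage, so Saoirse controls Vantage.
Saoirse holds 100% of Palisade, so Saoirse controls Palisade.
Vantage and Saoirse and Palisade together hold 5% + 20% + 74% = 99% of Ridgeback, so Saoirse controls Ridgeback.

Yes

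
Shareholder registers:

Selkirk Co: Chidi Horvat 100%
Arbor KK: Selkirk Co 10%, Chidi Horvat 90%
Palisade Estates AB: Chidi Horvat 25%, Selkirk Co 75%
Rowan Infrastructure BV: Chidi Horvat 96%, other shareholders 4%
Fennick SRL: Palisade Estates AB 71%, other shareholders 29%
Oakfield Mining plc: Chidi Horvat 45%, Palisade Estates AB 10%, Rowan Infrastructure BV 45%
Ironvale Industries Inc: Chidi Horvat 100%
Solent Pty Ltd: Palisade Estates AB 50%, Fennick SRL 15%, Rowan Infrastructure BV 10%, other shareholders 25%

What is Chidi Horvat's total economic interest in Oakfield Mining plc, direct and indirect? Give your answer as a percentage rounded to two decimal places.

98.20%

Chidi reaches Oakfield along 4 paths.
Direct stake: 45% = 45%.
Via Palisade: 25% × 10% = 2.5%.
Via Selkirk → Palisade: 100% × 75% × 10% = 7.5%.
Via Rowan: 96% × 45% = 43.2%.
Total: 45% + 2.5% + 7.5% + 43.2% = 98.2%.
Rounded: 98.20%.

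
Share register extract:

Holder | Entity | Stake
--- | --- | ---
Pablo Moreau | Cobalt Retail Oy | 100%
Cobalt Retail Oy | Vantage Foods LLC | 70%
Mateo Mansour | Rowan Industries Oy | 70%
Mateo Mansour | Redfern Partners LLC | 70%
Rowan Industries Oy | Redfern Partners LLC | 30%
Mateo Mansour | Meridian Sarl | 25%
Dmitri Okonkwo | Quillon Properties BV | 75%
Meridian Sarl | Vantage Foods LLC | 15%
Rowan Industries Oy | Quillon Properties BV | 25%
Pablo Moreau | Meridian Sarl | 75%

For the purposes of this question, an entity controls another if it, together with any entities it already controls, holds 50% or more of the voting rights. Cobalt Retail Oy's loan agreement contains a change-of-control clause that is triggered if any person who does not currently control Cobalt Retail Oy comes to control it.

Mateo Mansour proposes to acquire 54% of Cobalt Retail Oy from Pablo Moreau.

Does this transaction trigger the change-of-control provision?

The purchase adds only to Mateo's holdings (Pablo's stake shrinks), so Mateo is the only person who could newly come to control Cobalt.
Mateo holds 70% of Rowan, so Mateo controls Rowan.
Rowan and Mateo together hold 30% + 70% = 100% of Redfern, so Mateo controls Redfern.
Neither Mateo nor any entity Mateo controls holds any voting interest in Cobalt.
So before the transaction, Mateo does not control Cobalt.
After the purchase, Mateo holds 54% of Cobalt directly, and Pablo's stake falls to 46%.
Mateo holds 54% of Cobalt, so Mateo controls Cobalt.
Mateo did not control Cobalt before and does after, so the clause is triggered.

Yes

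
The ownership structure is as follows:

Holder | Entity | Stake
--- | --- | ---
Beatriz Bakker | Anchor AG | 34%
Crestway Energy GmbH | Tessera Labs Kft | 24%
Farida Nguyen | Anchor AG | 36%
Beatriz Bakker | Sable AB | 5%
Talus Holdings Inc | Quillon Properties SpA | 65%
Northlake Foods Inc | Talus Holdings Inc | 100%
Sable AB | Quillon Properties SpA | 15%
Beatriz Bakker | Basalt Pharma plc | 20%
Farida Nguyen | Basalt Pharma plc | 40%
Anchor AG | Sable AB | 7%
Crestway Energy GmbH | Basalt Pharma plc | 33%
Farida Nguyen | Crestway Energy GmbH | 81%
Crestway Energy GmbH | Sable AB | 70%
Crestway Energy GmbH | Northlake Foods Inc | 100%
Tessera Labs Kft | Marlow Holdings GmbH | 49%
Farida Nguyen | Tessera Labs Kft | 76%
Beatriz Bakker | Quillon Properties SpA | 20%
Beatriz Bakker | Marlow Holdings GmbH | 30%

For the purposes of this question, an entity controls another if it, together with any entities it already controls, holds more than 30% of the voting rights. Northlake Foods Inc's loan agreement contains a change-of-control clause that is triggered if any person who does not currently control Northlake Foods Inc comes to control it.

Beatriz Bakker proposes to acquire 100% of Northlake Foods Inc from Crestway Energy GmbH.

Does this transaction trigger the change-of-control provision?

Yes

The purchase adds only to Beatriz's holdings (Crestway's stake shrinks), so Beatriz is the only person who could newly come to control Northlake.
Beatriz holds 34% of Anchor, so Beatriz controls Anchor.
Neither Beatriz nor any entity Beatriz controls holds any voting interest in Northlake.
So before the transaction, Beatriz does not control Northlake.
After the purchase, Beatriz holds 100% of Northlake directly, and Crestway's stake falls to 0%.
Beatriz holds 100% of Northlake, so Beatriz controls Northlake.
Beatriz did not control Northlake before and does after, so the clause is triggered.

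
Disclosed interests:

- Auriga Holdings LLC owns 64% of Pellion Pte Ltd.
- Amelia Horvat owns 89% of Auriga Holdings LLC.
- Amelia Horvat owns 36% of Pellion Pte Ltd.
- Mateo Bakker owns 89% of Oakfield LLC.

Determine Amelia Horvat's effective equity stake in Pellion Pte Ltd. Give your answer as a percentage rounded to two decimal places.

92.96%

Amelia reaches Pellion along 2 paths.
Direct stake: 36% = 36%.
Via Auriga: 89% × 64% = 56.96%.
Total: 36% + 56.96% = 92.96%.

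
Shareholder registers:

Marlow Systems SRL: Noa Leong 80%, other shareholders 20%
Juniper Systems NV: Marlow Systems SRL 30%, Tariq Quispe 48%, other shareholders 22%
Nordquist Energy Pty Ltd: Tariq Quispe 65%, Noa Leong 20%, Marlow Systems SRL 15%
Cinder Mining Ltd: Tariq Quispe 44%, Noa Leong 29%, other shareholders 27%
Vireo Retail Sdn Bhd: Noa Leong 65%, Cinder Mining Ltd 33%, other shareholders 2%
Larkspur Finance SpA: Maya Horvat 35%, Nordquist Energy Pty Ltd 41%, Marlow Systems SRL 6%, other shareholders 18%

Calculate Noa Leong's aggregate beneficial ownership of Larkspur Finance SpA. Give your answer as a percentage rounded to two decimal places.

17.92%

Noa reaches Larkspur along 3 paths.
Via Nordquist: 20% × 41% = 8.2%.
Via Marlow → Nordquist: 80% × 15% × 41% = 4.92%.
Via Marlow: 80% × 6% = 4.8%.
Total: 8.2% + 4.92% + 4.8% = 17.92%.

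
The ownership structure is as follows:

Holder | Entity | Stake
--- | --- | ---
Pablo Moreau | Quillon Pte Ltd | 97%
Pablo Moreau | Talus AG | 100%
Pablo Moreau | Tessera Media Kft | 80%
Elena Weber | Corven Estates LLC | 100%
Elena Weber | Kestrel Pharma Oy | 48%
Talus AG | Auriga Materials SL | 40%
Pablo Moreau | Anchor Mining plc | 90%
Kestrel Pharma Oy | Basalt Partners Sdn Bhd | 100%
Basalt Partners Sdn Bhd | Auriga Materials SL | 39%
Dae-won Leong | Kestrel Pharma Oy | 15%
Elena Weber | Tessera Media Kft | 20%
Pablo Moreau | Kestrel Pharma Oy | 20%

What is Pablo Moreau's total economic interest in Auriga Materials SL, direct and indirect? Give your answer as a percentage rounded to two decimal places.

Pablo reaches Auriga along 2 paths.
Via Kestrel → Basalt: 20% × 100% × 39% = 7.8%.
Via Talus: 100% × 40% = 40%.
Total: 7.8% + 40% = 47.8%.
Rounded: 47.80%.

47.80%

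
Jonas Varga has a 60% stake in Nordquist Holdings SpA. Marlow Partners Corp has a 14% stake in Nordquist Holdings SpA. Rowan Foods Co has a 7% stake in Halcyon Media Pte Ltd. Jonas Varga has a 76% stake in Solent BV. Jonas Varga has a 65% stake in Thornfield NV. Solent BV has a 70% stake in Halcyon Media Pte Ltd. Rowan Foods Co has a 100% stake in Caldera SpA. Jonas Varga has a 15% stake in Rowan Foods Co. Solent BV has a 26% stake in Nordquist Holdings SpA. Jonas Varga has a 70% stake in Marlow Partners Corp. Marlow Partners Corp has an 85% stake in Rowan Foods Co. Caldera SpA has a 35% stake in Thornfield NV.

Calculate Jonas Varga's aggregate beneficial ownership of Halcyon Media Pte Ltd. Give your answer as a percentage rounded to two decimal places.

Jonas reaches Halcyon along 3 paths.
Via Solent: 76% × 70% = 53.2%.
Via Marlow → Rowan: 70% × 85% × 7% = 4.165%.
Via Rowan: 15% × 7% = 1.05%.
Total: 53.2% + 4.165% + 1.05% = 58.415%.
Rounded: 58.42%.

58.42%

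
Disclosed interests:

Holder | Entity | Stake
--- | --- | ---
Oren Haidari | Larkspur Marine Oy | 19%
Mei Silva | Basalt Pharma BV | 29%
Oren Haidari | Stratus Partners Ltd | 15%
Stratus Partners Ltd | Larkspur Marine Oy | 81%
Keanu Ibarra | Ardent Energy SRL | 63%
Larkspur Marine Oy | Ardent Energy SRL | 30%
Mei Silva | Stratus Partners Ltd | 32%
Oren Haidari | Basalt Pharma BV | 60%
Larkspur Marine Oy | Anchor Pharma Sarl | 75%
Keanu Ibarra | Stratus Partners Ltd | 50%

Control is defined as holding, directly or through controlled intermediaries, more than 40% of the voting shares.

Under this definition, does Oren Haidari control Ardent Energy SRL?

No

Oren holds 60% of Basalt, so Oren controls Basalt.
Neither Oren nor any entity Oren controls holds any voting interest in Ardent.
So Oren does not control Ardent.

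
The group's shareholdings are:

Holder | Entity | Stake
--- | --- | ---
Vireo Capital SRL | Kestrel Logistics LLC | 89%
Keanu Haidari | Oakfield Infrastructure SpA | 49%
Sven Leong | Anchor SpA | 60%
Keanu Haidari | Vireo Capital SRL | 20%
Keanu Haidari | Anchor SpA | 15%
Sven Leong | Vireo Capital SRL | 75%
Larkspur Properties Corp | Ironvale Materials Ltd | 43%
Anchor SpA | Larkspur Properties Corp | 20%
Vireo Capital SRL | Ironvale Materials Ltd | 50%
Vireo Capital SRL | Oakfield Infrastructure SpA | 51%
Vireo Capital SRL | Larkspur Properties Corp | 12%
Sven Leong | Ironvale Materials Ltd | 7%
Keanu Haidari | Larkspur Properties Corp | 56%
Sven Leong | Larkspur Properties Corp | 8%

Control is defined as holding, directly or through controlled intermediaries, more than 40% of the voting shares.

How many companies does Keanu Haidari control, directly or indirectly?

3

Keanu holds 56% of Larkspur, so Keanu controls Larkspur.
Keanu holds 49% of Oakfield, so Keanu controls Oakfield.
Larkspur holds 43% of Ironvale, so Keanu controls Ironvale.
No other company's threshold is met.
Keanu controls 3 companies.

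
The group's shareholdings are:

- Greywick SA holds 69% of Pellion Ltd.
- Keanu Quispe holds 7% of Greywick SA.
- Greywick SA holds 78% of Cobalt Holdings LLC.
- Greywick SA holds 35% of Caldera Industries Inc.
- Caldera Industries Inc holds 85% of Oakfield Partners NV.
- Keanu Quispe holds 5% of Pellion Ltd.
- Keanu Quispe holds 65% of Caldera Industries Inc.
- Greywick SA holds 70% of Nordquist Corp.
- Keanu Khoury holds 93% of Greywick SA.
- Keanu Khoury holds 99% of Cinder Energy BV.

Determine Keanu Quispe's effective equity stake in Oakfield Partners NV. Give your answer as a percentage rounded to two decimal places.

Keanu Quispe reaches Oakfield along 2 paths.
Via Greywick → Caldera: 7% × 35% × 85% = 2.0825%.
Via Caldera: 65% × 85% = 55.25%.
Total: 2.0825% + 55.25% = 57.3325%.
Rounded: 57.33%.

57.33%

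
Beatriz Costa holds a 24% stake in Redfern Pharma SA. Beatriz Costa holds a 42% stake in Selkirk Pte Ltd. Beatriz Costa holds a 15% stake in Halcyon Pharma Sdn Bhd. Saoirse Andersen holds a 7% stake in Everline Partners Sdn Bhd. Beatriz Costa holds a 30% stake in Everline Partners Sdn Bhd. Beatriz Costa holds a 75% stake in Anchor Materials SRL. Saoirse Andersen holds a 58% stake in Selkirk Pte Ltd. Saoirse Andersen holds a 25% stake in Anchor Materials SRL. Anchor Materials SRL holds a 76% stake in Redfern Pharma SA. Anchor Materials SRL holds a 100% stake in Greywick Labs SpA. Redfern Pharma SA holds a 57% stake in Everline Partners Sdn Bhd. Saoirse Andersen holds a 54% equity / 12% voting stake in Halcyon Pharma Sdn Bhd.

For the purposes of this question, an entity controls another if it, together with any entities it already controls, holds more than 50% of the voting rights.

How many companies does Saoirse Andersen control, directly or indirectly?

Saoirse holds 58% of Selkirk, so Saoirse controls Selkirk.
No other company's threshold is met.
Saoirse controls 1 company.

1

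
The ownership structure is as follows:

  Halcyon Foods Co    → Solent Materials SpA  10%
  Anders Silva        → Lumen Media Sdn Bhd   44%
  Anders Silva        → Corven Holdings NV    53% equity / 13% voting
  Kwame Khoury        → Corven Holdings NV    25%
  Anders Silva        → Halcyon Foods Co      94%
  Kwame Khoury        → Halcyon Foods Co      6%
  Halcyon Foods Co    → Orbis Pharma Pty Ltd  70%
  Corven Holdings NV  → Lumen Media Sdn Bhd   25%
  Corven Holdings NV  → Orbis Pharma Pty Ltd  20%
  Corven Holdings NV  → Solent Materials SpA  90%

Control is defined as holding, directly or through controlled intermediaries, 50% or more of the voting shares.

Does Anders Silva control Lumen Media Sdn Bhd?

Anders holds 94% of Halcyon, so Anders controls Halcyon.
Halcyon holds 70% of Orbis, so Anders controls Orbis.
In Lumen, Anders's side holds only 44%, not ≥ 50%.
So Anders does not control Lumen.

No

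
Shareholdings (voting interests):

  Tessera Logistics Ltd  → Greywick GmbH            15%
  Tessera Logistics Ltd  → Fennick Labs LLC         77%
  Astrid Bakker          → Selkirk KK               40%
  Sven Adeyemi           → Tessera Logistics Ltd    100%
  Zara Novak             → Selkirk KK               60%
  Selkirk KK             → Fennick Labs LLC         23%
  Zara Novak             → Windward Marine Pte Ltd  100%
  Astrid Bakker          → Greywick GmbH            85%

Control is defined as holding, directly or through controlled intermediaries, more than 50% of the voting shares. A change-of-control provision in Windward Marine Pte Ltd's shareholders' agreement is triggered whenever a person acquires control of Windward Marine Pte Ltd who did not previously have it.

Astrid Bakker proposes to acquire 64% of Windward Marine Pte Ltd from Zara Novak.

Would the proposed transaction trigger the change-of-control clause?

Yes

The purchase adds only to Astrid's holdings (Zara's stake shrinks), so Astrid is the only person who could newly come to control Windward.
Astrid holds 85% of Greywick, so Astrid controls Greywick.
Neither Astrid nor any entity Astrid controls holds any voting interest in Windward.
So before the transaction, Astrid does not control Windward.
After the purchase, Astrid holds 64% of Windward directly, and Zara's stake falls to 36%.
Astrid holds 64% of Windward, so Astrid controls Windward.
Astrid did not control Windward before and does after, so the clause is triggered.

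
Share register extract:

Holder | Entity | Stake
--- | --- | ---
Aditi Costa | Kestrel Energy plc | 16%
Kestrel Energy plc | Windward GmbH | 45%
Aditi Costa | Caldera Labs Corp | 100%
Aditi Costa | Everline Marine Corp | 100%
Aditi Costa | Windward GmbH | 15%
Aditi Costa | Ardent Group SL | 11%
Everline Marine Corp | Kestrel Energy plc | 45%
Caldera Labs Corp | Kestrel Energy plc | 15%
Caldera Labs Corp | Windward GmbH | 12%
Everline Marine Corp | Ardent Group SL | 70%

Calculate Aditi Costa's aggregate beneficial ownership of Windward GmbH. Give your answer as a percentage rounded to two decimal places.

Aditi reaches Windward along 5 paths.
Direct stake: 15% = 15%.
Via Caldera: 100% × 12% = 12%.
Via Everline → Kestrel: 100% × 45% × 45% = 20.25%.
Via Caldera → Kestrel: 100% × 15% × 45% = 6.75%.
Via Kestrel: 16% × 45% = 7.2%.
Total: 15% + 12% + 20.25% + 6.75% + 7.2% = 61.2%.
Rounded: 61.20%.

61.20%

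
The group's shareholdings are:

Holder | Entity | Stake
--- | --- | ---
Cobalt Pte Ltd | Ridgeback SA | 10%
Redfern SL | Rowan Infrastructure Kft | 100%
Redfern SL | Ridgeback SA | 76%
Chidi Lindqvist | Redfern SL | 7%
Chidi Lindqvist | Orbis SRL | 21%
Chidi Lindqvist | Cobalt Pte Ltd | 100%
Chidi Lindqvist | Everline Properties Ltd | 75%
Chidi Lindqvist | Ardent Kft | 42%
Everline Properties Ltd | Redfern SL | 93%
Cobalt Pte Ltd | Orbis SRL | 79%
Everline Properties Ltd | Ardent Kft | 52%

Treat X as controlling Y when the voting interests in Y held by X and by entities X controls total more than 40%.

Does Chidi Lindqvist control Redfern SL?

Yes

Chidi holds 75% of Everline, so Chidi controls Everline.
Everline and Chidi together hold 93% + 7% = 100% of Redfern, so Chidi controls Redfern.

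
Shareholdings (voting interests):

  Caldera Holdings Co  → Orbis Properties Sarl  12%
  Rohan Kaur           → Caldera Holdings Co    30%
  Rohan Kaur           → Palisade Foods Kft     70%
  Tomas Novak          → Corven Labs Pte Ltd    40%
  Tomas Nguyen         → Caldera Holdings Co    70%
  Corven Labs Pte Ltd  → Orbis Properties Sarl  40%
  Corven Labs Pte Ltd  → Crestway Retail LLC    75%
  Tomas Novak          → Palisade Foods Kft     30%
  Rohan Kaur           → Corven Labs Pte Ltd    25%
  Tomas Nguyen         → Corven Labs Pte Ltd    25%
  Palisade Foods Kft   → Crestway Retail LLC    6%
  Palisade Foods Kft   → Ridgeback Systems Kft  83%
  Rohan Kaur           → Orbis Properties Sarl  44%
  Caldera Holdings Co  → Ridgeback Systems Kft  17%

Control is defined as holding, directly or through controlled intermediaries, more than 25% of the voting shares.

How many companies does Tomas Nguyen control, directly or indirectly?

1

Tomas Nguyen holds 70% of Caldera, so Tomas Nguyen controls Caldera.
No other company's threshold is met.
Tomas Nguyen controls 1 company.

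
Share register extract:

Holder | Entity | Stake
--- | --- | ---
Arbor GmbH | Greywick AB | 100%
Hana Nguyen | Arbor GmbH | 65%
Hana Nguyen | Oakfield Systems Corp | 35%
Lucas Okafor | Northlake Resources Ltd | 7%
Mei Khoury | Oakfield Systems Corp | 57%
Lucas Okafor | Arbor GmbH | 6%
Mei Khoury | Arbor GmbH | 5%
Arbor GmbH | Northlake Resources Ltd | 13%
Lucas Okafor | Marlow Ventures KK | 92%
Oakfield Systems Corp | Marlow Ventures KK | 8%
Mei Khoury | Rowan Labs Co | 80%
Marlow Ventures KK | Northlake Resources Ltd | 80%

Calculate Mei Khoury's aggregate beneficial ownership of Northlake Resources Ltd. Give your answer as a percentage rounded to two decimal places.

4.30%

Mei reaches Northlake along 2 paths.
Via Arbor: 5% × 13% = 0.65%.
Via Oakfield → Marlow: 57% × 8% × 80% = 3.648%.
Total: 0.65% + 3.648% = 4.298%.
Rounded: 4.30%.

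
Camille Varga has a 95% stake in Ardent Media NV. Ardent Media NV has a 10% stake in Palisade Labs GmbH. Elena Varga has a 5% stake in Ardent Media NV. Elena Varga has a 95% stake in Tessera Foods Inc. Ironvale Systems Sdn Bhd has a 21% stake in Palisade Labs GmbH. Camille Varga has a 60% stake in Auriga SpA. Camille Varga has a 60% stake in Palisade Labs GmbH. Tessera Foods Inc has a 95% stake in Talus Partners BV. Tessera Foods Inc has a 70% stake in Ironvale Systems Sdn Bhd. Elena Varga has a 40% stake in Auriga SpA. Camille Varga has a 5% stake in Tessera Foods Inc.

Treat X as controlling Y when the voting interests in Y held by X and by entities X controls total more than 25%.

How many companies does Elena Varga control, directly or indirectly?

Elena holds 95% of Tessera, so Elena controls Tessera.
Elena holds 40% of Auriga, so Elena controls Auriga.
Tessera holds 70% of Ironvale, so Elena controls Ironvale.
Tessera holds 95% of Talus, so Elena controls Talus.
No other company's threshold is met.
Elena controls 4 companies.

4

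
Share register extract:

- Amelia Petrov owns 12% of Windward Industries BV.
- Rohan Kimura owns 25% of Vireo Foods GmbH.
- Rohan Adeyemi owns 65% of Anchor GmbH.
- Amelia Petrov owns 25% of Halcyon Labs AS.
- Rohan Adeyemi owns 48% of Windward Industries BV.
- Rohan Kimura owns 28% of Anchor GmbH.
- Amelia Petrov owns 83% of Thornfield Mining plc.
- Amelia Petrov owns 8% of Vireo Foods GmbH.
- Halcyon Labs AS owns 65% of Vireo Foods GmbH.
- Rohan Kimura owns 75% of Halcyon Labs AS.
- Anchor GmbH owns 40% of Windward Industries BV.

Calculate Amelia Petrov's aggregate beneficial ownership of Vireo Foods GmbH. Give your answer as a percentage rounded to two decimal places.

Amelia reaches Vireo along 2 paths.
Via Halcyon: 25% × 65% = 16.25%.
Direct stake: 8% = 8%.
Total: 16.25% + 8% = 24.25%.

24.25%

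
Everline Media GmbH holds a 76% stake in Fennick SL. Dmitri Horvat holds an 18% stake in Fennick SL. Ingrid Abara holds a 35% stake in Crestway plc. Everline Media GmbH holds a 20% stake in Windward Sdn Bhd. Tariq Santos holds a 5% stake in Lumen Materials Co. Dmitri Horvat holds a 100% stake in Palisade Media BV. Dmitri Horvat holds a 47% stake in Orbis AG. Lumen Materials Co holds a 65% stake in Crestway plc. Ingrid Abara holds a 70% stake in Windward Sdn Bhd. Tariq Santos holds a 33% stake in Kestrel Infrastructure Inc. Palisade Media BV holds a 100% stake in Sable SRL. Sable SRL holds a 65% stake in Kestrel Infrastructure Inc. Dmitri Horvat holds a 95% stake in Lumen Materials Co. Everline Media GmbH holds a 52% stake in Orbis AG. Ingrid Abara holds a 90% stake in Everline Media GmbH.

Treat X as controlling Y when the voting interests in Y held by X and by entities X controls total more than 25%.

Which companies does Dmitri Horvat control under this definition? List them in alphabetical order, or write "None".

Crestway plc, Kestrel Infrastructure Inc, Lumen Materials Co, Orbis AG, Palisade Media BV, Sable SRL

Dmitri holds 100% of Palisade, so Dmitri controls Palisade.
Dmitri holds 95% of Lumen, so Dmitri controls Lumen.
Palisade holds 100% of Sable, so Dmitri controls Sable.
Lumen holds 65% of Crestway, so Dmitri controls Crestway.
Dmitri holds 47% of Orbis, so Dmitri controls Orbis.
Sable holds 65% of Kestrel, so Dmitri controls Kestrel.
No other company's threshold is met.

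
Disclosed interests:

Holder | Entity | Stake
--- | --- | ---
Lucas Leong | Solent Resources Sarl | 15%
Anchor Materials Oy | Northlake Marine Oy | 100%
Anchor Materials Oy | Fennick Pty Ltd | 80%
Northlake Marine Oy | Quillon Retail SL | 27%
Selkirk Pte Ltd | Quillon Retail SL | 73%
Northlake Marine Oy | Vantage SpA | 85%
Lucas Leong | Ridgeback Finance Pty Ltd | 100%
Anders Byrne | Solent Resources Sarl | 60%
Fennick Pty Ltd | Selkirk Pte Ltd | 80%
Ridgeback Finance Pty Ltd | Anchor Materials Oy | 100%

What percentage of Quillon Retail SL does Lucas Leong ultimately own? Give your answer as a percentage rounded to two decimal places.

73.72%

Lucas reaches Quillon along 2 paths.
Via Ridgeback → Anchor → Northlake: 100% × 100% × 100% × 27% = 27%.
Via Ridgeback → Anchor → Fennick → Selkirk: 100% × 100% × 80% × 80% × 73% = 46.72%.
Total: 27% + 46.72% = 73.72%.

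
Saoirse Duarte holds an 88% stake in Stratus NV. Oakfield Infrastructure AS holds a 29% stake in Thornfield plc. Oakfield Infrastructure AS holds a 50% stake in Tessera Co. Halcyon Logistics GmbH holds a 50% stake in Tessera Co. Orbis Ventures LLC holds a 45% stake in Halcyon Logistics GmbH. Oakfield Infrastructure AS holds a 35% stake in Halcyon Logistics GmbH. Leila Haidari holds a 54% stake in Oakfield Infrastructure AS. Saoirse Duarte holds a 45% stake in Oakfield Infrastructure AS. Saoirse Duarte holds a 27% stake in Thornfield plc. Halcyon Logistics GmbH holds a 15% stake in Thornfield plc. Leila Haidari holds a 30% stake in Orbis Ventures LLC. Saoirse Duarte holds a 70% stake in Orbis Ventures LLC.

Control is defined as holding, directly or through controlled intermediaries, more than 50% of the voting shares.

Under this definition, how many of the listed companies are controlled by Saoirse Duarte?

2

Saoirse holds 70% of Orbis, so Saoirse controls Orbis.
Saoirse holds 88% of Stratus, so Saoirse controls Stratus.
No other company's threshold is met.
Saoirse controls 2 companies.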